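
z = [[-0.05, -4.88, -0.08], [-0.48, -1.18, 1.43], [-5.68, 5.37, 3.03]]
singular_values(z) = [9.06, 3.84, 0.97]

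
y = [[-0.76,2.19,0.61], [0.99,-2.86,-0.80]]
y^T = [[-0.76, 0.99],[2.19, -2.86],[0.61, -0.8]]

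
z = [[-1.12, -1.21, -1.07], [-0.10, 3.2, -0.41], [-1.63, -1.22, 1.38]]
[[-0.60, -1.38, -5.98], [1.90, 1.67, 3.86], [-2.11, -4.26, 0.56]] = z @[[0.45,1.55,0.88], [0.54,0.46,1.6], [-0.52,-0.85,2.86]]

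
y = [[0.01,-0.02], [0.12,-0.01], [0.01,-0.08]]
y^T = [[0.01,0.12,0.01], [-0.02,-0.01,-0.08]]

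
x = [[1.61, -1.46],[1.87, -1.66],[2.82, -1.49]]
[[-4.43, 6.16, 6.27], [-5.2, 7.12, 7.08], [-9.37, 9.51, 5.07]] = x@[[-4.12, 2.74, -1.13],  [-1.51, -1.2, -5.54]]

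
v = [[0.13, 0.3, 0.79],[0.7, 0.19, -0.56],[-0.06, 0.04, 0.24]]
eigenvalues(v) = [0.62, -0.07, 0.01]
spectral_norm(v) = 1.07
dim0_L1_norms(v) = [0.89, 0.53, 1.59]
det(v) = -0.00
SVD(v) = [[0.63, 0.75, -0.21], [-0.74, 0.66, 0.12], [0.23, 0.08, 0.97]] @ diag([1.0697582907198508, 0.6993689838364643, 0.0004731634972223299]) @ [[-0.42, 0.05, 0.91],[0.8, 0.50, 0.34],[0.44, -0.86, 0.26]]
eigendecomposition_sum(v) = [[0.27, 0.21, 0.25], [0.44, 0.34, 0.41], [0.00, 0.0, 0.00]] + [[-0.13, 0.08, 0.48], [0.24, -0.14, -0.86], [-0.06, 0.03, 0.2]] + [[-0.01, 0.01, 0.05], [0.02, -0.01, -0.11], [-0.01, 0.0, 0.03]]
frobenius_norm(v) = 1.28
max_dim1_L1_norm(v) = 1.45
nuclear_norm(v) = 1.77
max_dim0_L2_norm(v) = 1.0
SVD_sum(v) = [[-0.28, 0.04, 0.61], [0.33, -0.04, -0.72], [-0.10, 0.01, 0.22]] + [[0.41, 0.26, 0.18], [0.37, 0.23, 0.16], [0.04, 0.03, 0.02]] + [[-0.00, 0.0, -0.0], [0.00, -0.00, 0.0], [0.00, -0.0, 0.0]]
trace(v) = 0.56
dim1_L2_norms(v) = [0.85, 0.92, 0.25]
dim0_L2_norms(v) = [0.71, 0.36, 1.0]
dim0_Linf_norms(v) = [0.7, 0.3, 0.79]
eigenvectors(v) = [[-0.53, -0.48, 0.43], [-0.85, 0.85, -0.86], [-0.01, -0.20, 0.26]]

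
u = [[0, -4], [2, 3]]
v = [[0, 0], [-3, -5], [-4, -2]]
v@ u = [[0, 0], [-10, -3], [-4, 10]]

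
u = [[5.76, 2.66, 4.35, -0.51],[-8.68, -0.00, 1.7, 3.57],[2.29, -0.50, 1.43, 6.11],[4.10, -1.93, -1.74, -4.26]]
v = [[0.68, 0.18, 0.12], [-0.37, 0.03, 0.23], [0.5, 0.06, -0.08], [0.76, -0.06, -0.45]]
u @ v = [[4.72, 1.41, 1.18], [-2.34, -1.67, -2.78], [7.1, 0.12, -2.7], [-0.61, 0.83, 2.10]]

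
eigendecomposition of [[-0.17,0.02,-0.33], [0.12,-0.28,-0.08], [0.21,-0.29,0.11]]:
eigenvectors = [[0.76+0.00j,(0.76-0j),(-0.8+0j)], [0.47-0.32j,(0.47+0.32j),(-0.44+0j)], [0.04-0.31j,0.04+0.31j,0.42+0.00j]]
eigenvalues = [(-0.18+0.12j), (-0.18-0.12j), (0.01+0j)]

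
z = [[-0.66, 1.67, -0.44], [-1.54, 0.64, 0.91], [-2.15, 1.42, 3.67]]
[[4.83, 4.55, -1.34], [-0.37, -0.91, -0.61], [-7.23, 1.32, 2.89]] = z @[[-0.93, 2.29, 1.36], [1.69, 3.70, 0.14], [-3.17, 0.27, 1.53]]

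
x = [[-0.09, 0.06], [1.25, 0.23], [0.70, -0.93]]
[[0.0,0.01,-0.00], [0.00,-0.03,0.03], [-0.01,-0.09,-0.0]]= x @ [[0.00, -0.04, 0.02],  [0.01, 0.07, 0.02]]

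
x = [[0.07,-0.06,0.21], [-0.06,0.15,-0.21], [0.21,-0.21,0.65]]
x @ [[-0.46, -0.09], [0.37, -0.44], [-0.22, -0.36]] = [[-0.10, -0.06],  [0.13, 0.01],  [-0.32, -0.16]]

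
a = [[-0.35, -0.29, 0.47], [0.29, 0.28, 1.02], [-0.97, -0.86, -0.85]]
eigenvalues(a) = [(-0.46+1.08j), (-0.46-1.08j), 0j]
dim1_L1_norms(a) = [1.11, 1.59, 2.68]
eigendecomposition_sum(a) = [[-0.18+0.27j,(-0.14+0.24j),0.24+0.30j],  [0.15+0.41j,0.14+0.35j,(0.51-0.01j)],  [-0.49-0.22j,-0.43-0.17j,(-0.42+0.46j)]] + [[-0.18-0.27j,(-0.14-0.24j),(0.24-0.3j)], [(0.15-0.41j),0.14-0.35j,(0.51+0.01j)], [(-0.49+0.22j),-0.43+0.17j,(-0.42-0.46j)]] + [[0.00-0.00j, (-0-0j), -0.00-0.00j],[-0.00+0.00j, 0.00+0.00j, 0j],[0.00-0.00j, (-0-0j), -0.00-0.00j]]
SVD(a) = [[0.0, -0.77, -0.64],[0.55, -0.53, 0.65],[-0.84, -0.35, 0.42]] @ diag([1.8210215923636022, 0.8469229054113815, 0.0013972956286848598]) @ [[0.53, 0.48, 0.70], [0.54, 0.44, -0.72], [-0.65, 0.76, -0.02]]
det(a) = 0.00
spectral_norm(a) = 1.82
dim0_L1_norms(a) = [1.61, 1.43, 2.34]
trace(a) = -0.92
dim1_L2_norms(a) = [0.65, 1.1, 1.55]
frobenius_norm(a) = 2.01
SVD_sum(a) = [[0.00, 0.00, 0.0], [0.53, 0.48, 0.7], [-0.81, -0.73, -1.06]] + [[-0.35, -0.29, 0.47], [-0.24, -0.2, 0.32], [-0.16, -0.13, 0.21]] + [[0.00, -0.0, 0.00],[-0.0, 0.0, -0.0],[-0.00, 0.0, -0.0]]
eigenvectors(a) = [[(0.07-0.42j), 0.07+0.42j, 0.65+0.00j], [-0.39-0.41j, -0.39+0.41j, -0.76+0.00j], [0.70+0.00j, (0.7-0j), (0.02+0j)]]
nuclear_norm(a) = 2.67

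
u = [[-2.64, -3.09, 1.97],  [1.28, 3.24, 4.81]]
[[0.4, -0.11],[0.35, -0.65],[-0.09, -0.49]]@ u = [[-1.2, -1.59, 0.26], [-1.76, -3.19, -2.44], [-0.39, -1.31, -2.53]]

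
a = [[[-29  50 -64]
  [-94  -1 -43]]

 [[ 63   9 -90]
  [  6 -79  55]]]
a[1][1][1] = -79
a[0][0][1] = 50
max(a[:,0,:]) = 63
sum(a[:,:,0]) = -54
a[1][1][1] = -79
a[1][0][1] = 9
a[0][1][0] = -94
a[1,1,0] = 6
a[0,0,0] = -29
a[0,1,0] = -94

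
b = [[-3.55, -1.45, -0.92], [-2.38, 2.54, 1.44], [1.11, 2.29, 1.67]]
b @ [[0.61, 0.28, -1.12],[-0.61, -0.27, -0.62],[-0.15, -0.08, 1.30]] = [[-1.14, -0.53, 3.68], [-3.22, -1.47, 2.96], [-0.97, -0.44, -0.49]]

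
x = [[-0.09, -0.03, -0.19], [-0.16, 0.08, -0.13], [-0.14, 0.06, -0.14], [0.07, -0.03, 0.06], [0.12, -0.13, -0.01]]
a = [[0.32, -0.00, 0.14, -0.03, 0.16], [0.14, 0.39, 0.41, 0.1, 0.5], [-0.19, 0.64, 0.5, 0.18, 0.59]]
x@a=[[0.0, -0.13, -0.12, -0.03, -0.14], [-0.02, -0.05, -0.05, -0.01, -0.06], [-0.01, -0.07, -0.07, -0.02, -0.08], [0.01, 0.03, 0.03, 0.01, 0.03], [0.02, -0.06, -0.04, -0.02, -0.05]]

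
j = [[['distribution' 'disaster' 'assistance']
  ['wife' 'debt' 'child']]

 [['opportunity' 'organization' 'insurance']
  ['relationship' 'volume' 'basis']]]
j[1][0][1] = 'organization'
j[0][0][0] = 'distribution'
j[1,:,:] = [['opportunity', 'organization', 'insurance'], ['relationship', 'volume', 'basis']]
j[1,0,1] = 'organization'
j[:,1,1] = ['debt', 'volume']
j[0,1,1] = 'debt'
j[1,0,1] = 'organization'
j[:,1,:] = [['wife', 'debt', 'child'], ['relationship', 'volume', 'basis']]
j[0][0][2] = 'assistance'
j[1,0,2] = 'insurance'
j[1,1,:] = ['relationship', 'volume', 'basis']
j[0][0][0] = 'distribution'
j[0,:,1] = ['disaster', 'debt']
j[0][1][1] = 'debt'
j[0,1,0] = 'wife'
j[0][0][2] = 'assistance'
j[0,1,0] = 'wife'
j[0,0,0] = 'distribution'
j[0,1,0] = 'wife'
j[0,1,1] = 'debt'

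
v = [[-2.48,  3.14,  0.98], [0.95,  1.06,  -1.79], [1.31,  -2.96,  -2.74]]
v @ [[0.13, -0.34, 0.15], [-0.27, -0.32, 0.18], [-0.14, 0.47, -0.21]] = [[-1.31, 0.3, -0.01], [0.09, -1.50, 0.71], [1.35, -0.79, 0.24]]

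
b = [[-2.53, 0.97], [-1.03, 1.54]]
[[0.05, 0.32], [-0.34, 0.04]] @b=[[-0.46, 0.54], [0.82, -0.27]]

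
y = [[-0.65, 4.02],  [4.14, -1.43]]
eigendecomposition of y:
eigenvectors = [[0.74, -0.67], [0.68, 0.74]]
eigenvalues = [3.06, -5.14]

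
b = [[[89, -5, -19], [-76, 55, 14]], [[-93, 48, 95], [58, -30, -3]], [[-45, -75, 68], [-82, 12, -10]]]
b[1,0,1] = 48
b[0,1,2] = 14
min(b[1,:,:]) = -93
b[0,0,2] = -19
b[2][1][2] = -10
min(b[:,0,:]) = -93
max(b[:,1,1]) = 55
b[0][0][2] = -19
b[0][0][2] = -19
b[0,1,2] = 14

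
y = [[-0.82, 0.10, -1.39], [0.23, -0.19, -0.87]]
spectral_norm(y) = 1.75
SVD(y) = [[-0.91, -0.41], [-0.41, 0.91]] @ diag([1.7511095441020437, 0.6277064318252074]) @ [[0.37, -0.01, 0.93],[0.87, -0.34, -0.35]]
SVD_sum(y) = [[-0.6, 0.01, -1.48], [-0.27, 0.01, -0.67]] + [[-0.22, 0.09, 0.09], [0.5, -0.20, -0.2]]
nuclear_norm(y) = 2.38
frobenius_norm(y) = 1.86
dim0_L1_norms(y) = [1.05, 0.29, 2.26]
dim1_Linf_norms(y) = [1.39, 0.87]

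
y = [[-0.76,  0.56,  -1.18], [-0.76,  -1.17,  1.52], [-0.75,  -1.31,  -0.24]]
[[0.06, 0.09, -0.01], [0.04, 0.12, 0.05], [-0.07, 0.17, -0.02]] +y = [[-0.7,0.65,-1.19], [-0.72,-1.05,1.57], [-0.82,-1.14,-0.26]]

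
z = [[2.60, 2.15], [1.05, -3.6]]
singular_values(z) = [4.23, 2.75]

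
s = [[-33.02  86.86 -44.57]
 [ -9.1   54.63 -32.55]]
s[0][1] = 86.86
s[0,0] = -33.02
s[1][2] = -32.55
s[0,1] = 86.86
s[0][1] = 86.86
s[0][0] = -33.02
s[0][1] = 86.86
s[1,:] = [-9.1, 54.63, -32.55]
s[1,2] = -32.55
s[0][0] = -33.02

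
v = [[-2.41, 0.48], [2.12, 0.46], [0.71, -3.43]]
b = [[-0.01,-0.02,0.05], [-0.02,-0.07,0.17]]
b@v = [[0.02,-0.19], [0.02,-0.62]]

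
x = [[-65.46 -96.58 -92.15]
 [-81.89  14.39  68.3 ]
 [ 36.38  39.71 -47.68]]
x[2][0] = 36.38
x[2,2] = -47.68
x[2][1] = 39.71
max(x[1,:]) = 68.3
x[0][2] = -92.15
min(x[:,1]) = -96.58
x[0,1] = -96.58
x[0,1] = -96.58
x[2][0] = 36.38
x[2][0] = 36.38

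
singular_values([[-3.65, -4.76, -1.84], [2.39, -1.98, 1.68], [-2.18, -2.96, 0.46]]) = [7.17, 3.6, 1.12]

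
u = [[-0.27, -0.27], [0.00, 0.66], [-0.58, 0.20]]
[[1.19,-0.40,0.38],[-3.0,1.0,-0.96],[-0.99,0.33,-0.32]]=u @ [[0.14, -0.05, 0.04], [-4.55, 1.52, -1.46]]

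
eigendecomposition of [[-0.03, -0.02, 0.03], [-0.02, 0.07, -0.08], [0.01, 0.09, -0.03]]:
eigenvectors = [[(-0.94+0j), 0.01+0.19j, 0.01-0.19j], [(0.07+0j), -0.42-0.54j, (-0.42+0.54j)], [0.33+0.00j, (-0.7+0j), (-0.7-0j)]]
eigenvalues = [(-0.04+0j), (0.02+0.07j), (0.02-0.07j)]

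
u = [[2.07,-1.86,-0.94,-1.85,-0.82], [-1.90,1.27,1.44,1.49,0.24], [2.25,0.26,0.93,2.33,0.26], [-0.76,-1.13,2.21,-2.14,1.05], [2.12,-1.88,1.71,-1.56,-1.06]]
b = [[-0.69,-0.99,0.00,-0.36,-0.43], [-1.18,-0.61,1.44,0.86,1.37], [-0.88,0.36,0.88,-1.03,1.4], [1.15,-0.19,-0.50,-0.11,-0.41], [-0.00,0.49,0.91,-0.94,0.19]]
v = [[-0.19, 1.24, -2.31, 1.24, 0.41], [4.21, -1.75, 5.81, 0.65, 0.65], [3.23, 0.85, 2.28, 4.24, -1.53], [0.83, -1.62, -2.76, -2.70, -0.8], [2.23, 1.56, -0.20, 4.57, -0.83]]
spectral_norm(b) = 3.24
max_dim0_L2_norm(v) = 7.21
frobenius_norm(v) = 12.19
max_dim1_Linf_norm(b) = 1.44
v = b @ u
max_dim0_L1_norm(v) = 13.4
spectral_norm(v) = 9.62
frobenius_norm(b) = 4.09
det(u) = -13.48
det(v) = -49.16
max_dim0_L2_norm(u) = 4.25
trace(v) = -3.19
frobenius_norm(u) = 7.79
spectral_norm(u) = 5.65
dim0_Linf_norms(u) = [2.25, 1.88, 2.21, 2.33, 1.06]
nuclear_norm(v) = 21.04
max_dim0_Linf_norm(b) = 1.44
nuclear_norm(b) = 7.79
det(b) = 3.62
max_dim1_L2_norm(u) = 3.81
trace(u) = 1.07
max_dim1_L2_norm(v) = 7.44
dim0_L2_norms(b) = [1.99, 1.33, 1.98, 1.68, 2.06]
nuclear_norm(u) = 14.35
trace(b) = -0.34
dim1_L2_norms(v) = [2.94, 7.44, 6.06, 4.34, 5.39]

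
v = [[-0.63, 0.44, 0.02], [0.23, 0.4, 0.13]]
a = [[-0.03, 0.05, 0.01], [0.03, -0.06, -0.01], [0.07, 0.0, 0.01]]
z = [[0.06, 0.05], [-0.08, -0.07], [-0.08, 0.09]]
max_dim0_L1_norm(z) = 0.22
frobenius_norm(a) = 0.11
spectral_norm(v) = 0.77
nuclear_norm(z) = 0.25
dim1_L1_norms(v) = [1.09, 0.76]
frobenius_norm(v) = 0.91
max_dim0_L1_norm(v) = 0.86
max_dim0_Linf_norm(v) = 0.63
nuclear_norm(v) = 1.25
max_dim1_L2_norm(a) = 0.07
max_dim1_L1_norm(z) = 0.17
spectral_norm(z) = 0.13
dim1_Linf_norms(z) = [0.06, 0.08, 0.09]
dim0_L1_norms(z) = [0.22, 0.21]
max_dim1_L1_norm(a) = 0.1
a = z @ v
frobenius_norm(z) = 0.18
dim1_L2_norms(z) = [0.08, 0.11, 0.12]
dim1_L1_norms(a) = [0.09, 0.1, 0.08]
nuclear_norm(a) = 0.16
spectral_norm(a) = 0.10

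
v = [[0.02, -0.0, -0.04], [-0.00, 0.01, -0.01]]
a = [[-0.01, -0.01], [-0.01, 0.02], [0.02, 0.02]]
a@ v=[[-0.0, -0.0, 0.00], [-0.0, 0.00, 0.0], [0.00, 0.00, -0.00]]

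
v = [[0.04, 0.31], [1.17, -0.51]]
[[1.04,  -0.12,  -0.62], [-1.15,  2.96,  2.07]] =v @ [[0.46,2.23,0.85],  [3.31,-0.69,-2.11]]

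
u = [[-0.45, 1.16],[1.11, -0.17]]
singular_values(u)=[1.45, 0.83]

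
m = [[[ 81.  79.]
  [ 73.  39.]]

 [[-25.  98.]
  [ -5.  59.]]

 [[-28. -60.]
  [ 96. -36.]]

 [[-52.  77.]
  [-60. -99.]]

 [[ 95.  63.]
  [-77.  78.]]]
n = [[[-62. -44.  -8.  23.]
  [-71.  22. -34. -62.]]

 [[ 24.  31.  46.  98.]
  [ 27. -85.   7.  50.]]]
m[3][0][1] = 77.0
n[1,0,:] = [24.0, 31.0, 46.0, 98.0]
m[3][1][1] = -99.0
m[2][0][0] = -28.0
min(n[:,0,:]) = -62.0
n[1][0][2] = 46.0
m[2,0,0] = -28.0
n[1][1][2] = 7.0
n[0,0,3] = 23.0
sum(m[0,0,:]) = 160.0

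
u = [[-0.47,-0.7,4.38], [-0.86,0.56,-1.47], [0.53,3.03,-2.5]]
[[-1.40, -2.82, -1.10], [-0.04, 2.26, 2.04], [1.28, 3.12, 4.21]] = u @ [[0.54, -1.07, -1.17], [0.13, 0.68, 1.48], [-0.24, -0.65, -0.14]]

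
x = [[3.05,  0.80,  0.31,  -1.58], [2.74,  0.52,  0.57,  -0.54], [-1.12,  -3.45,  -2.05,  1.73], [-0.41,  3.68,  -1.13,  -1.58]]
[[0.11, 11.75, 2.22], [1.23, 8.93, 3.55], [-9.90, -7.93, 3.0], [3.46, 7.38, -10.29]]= x @ [[-0.23, 3.01, 1.50], [2.05, 1.49, -1.80], [2.33, -1.22, 1.48], [0.98, -1.11, 0.87]]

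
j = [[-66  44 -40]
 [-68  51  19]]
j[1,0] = -68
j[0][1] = 44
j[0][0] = -66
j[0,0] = -66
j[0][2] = -40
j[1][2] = 19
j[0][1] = 44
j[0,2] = -40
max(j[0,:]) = 44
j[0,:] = [-66, 44, -40]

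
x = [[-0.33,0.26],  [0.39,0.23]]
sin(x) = [[-0.32, 0.25], [0.38, 0.23]]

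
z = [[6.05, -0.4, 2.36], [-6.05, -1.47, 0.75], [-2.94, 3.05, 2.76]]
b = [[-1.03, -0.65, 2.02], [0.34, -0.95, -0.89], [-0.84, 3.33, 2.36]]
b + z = [[5.02, -1.05, 4.38], [-5.71, -2.42, -0.14], [-3.78, 6.38, 5.12]]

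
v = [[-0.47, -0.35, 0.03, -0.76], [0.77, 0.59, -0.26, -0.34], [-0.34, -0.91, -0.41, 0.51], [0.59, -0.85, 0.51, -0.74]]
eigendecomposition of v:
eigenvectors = [[-0.06+0.00j, (0.67+0j), 0.67-0.00j, (0.32+0j)], [-0.68+0.00j, (-0.17-0.28j), (-0.17+0.28j), (-0.3+0j)], [0.57+0.00j, (-0.09-0.05j), (-0.09+0.05j), (-0.87+0j)], [(0.45+0j), 0.28-0.60j, 0.28+0.60j, 0.21+0.00j]]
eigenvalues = [(1.1+0j), (-0.7+0.82j), (-0.7-0.82j), (-0.73+0j)]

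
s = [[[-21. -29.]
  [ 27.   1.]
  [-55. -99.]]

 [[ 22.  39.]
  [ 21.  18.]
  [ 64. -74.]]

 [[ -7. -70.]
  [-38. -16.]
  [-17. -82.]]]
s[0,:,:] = [[-21.0, -29.0], [27.0, 1.0], [-55.0, -99.0]]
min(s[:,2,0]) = -55.0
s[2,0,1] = -70.0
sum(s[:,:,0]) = -4.0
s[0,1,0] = 27.0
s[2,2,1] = -82.0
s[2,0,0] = -7.0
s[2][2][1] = -82.0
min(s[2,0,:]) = -70.0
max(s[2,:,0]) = -7.0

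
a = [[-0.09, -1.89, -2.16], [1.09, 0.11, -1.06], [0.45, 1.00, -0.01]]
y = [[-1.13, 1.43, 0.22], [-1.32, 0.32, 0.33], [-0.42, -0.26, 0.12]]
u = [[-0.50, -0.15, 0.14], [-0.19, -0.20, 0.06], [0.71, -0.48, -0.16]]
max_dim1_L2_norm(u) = 0.87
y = a @ u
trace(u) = -0.86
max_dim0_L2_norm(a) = 2.41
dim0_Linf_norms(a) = [1.09, 1.89, 2.16]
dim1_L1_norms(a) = [4.14, 2.26, 1.46]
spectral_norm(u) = 0.96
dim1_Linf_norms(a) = [2.16, 1.09, 1.0]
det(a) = -1.46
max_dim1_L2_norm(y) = 1.84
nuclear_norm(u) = 1.42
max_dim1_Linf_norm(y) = 1.43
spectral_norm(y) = 2.20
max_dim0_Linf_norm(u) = 0.71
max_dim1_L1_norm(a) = 4.14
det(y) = -0.01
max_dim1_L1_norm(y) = 2.78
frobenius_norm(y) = 2.36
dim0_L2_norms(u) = [0.89, 0.54, 0.22]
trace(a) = 0.01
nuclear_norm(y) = 3.07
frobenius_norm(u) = 1.06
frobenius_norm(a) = 3.43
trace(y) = -0.69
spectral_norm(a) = 3.03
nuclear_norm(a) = 4.91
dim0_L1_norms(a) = [1.63, 3.0, 3.23]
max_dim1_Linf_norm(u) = 0.71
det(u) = 0.00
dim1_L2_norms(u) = [0.54, 0.28, 0.87]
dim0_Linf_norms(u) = [0.71, 0.48, 0.16]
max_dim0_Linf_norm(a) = 2.16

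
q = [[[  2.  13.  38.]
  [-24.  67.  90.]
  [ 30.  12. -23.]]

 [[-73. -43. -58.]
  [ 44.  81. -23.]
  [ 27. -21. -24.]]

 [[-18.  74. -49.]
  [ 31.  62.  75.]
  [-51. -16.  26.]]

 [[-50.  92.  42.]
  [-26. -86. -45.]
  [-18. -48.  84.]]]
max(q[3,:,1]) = 92.0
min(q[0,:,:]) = -24.0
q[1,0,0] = -73.0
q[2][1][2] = 75.0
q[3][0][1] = 92.0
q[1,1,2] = -23.0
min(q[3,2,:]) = -48.0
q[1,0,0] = -73.0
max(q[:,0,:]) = 92.0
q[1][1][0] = 44.0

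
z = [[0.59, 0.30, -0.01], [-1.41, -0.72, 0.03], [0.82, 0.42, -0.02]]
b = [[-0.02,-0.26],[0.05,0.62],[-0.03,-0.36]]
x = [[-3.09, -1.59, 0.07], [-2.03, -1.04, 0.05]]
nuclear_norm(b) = 0.77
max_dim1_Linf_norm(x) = 3.09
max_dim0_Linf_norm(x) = 3.09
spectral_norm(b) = 0.77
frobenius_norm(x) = 4.16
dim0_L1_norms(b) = [0.1, 1.24]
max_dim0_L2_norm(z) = 1.73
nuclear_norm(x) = 4.16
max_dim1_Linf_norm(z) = 1.41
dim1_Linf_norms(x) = [3.09, 2.03]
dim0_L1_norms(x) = [5.12, 2.63, 0.12]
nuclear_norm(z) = 1.95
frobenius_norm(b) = 0.77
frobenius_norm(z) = 1.95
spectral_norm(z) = 1.95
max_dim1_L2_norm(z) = 1.58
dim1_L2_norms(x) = [3.48, 2.28]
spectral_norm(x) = 4.16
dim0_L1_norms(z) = [2.82, 1.44, 0.06]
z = b @ x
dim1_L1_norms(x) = [4.75, 3.12]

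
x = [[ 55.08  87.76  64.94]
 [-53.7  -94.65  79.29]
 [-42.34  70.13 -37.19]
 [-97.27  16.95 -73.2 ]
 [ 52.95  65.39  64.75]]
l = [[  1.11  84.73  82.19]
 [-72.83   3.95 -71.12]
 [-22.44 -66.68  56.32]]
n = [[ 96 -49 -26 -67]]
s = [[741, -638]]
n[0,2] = -26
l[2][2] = 56.32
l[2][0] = -22.44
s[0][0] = 741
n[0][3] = -67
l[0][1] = 84.73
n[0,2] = -26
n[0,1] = -49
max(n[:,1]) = -49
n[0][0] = 96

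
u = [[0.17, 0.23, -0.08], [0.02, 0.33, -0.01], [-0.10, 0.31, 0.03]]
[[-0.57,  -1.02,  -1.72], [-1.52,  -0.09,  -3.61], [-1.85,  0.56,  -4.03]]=u@[[4.46, -3.62, 5.91], [-4.8, 0.12, -11.25], [2.82, 5.39, 1.67]]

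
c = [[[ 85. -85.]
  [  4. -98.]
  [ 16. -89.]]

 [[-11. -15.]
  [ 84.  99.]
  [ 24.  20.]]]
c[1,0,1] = -15.0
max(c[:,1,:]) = 99.0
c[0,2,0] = 16.0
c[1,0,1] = -15.0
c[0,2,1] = -89.0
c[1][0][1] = -15.0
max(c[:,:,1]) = 99.0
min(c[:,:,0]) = -11.0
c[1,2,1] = 20.0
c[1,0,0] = -11.0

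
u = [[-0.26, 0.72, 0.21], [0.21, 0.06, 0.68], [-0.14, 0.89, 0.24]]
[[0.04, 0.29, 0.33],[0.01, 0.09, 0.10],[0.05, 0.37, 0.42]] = u @ [[0.01, 0.07, 0.08], [0.05, 0.41, 0.46], [0.01, 0.07, 0.08]]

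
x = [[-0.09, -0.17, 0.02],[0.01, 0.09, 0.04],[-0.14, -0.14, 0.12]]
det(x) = -0.00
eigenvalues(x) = [-0.02, 0.06, 0.08]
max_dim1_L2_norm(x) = 0.23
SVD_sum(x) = [[-0.10, -0.14, 0.06], [0.03, 0.05, -0.02], [-0.12, -0.17, 0.07]] + [[0.01, -0.03, -0.04], [-0.02, 0.04, 0.06], [-0.02, 0.03, 0.05]] + [[-0.00, 0.00, -0.00], [-0.00, 0.00, -0.0], [0.0, -0.00, 0.0]]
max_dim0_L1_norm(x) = 0.4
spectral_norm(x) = 0.30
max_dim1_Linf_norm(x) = 0.17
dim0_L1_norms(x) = [0.24, 0.4, 0.18]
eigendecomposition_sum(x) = [[-0.05, -0.05, 0.02], [0.02, 0.02, -0.01], [-0.03, -0.03, 0.02]] + [[-0.28, -0.28, 0.28],  [0.23, 0.23, -0.23],  [-0.1, -0.1, 0.10]] + [[0.24, 0.16, -0.28], [-0.24, -0.16, 0.28], [-0.0, -0.0, 0.0]]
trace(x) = 0.12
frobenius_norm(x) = 0.32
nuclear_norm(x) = 0.41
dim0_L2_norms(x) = [0.17, 0.24, 0.13]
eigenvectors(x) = [[0.8, 0.74, -0.71], [-0.27, -0.62, 0.71], [0.53, 0.28, 0.00]]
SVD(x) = [[-0.63, 0.44, -0.64], [0.21, -0.70, -0.68], [-0.75, -0.56, 0.35]] @ diag([0.29791685086490155, 0.1097129136745187, 0.002937097851199043]) @ [[0.55,  0.77,  -0.32], [0.3,  -0.53,  -0.79], [0.78,  -0.34,  0.52]]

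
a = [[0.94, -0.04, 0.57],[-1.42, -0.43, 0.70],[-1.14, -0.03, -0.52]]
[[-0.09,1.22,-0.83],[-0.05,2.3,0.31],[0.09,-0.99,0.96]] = a @ [[-0.01, -0.09, -0.20], [-0.1, -1.50, -2.15], [-0.15, 2.18, -1.28]]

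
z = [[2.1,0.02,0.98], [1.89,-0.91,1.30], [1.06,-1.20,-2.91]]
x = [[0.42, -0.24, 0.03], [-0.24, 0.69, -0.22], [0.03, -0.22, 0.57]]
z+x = [[2.52, -0.22, 1.01], [1.65, -0.22, 1.08], [1.09, -1.42, -2.34]]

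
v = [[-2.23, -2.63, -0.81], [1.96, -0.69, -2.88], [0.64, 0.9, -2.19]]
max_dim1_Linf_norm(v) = 2.88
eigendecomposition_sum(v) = [[-0.89+0.82j, (-1.55-0.43j), (0.52-1.8j)], [0.89+0.77j, -0.25+1.54j, -1.80-0.31j], [(0.45-0.01j), (0.32+0.5j), -0.59+0.37j]] + [[-0.89-0.82j,-1.55+0.43j,(0.52+1.8j)], [(0.89-0.77j),(-0.25-1.54j),-1.80+0.31j], [(0.45+0.01j),(0.32-0.5j),(-0.59-0.37j)]] + [[-0.46+0.00j,0.47+0.00j,-1.85+0.00j], [0.18-0.00j,-0.18-0.00j,(0.71-0j)], [(-0.25+0j),0.26+0.00j,(-1.02+0j)]]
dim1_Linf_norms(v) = [2.63, 2.88, 2.19]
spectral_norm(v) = 4.16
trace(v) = -5.11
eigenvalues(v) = [(-1.73+2.74j), (-1.73-2.74j), (-1.66+0j)]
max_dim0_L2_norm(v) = 3.71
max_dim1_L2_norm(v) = 3.55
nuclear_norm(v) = 8.87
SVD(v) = [[0.26,-0.95,-0.14], [-0.8,-0.3,0.52], [-0.54,-0.02,-0.84]] @ diag([4.164728397064168, 3.525305665329819, 1.1836204394487317]) @ [[-0.6, -0.15, 0.79],[0.43, 0.76, 0.48],[0.67, -0.63, 0.39]]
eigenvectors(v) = [[(-0.69+0j), (-0.69-0j), 0.83+0.00j],[(0.07+0.67j), 0.07-0.67j, (-0.32+0j)],[(0.19+0.17j), (0.19-0.17j), 0.46+0.00j]]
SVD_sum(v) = [[-0.66,-0.16,0.86], [2.0,0.5,-2.62], [1.35,0.34,-1.76]] + [[-1.46, -2.57, -1.61], [-0.46, -0.81, -0.50], [-0.03, -0.06, -0.04]] + [[-0.11, 0.11, -0.07], [0.41, -0.39, 0.24], [-0.67, 0.63, -0.39]]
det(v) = -17.38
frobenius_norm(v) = 5.58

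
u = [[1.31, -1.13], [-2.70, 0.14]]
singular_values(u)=[3.07, 0.93]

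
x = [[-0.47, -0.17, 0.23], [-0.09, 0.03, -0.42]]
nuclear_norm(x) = 0.97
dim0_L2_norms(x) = [0.48, 0.17, 0.48]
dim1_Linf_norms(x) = [0.47, 0.42]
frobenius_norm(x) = 0.70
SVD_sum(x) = [[-0.37, -0.16, 0.35], [0.15, 0.06, -0.14]] + [[-0.1, -0.01, -0.12], [-0.24, -0.03, -0.28]]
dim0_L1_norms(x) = [0.56, 0.2, 0.65]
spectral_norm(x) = 0.57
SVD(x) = [[-0.92, 0.39], [0.39, 0.92]] @ diag([0.5722985585857004, 0.40071730663989247]) @ [[0.7, 0.29, -0.65], [-0.66, -0.09, -0.75]]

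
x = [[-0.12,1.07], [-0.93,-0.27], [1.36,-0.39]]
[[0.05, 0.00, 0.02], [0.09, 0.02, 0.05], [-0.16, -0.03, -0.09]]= x@[[-0.11, -0.02, -0.06], [0.03, 0.0, 0.01]]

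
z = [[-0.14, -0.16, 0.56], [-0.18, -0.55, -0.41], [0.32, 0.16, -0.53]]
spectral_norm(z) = 0.90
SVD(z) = [[-0.64, -0.22, 0.74], [0.4, -0.91, 0.08], [0.66, 0.34, 0.67]] @ diag([0.8994560816357768, 0.6698349001111801, 0.11401738376870761]) @ [[0.25, -0.01, -0.97],[0.45, 0.88, 0.11],[0.85, -0.47, 0.23]]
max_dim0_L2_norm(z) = 0.87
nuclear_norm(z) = 1.68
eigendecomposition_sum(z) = [[(0.11+0j), -0.00+0.00j, 0.09-0.00j], [(-0.05+0j), 0.00+0.00j, (-0.04+0j)], [(0.04+0j), (-0+0j), 0.03-0.00j]] + [[-0.12-0.14j,  -0.08-0.28j,  0.23+0.01j], [-0.06+0.26j,  -0.28+0.33j,  -0.18-0.29j], [0.14+0.17j,  (0.08+0.34j),  -0.28-0.02j]] + [[(-0.12+0.14j), -0.08+0.28j, 0.23-0.01j], [(-0.06-0.26j), -0.28-0.33j, (-0.18+0.29j)], [0.14-0.17j, (0.08-0.34j), -0.28+0.02j]]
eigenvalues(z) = [(0.14+0j), (-0.68+0.17j), (-0.68-0.17j)]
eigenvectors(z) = [[(-0.86+0j),(0.26-0.39j),(0.26+0.39j)], [(0.41+0j),(-0.69+0j),-0.69-0.00j], [-0.31+0.00j,-0.33+0.45j,-0.33-0.45j]]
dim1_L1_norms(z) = [0.86, 1.14, 1.01]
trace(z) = -1.22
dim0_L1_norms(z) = [0.64, 0.87, 1.5]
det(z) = 0.07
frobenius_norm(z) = 1.13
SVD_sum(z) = [[-0.15, 0.01, 0.56], [0.09, -0.0, -0.35], [0.15, -0.01, -0.57]] + [[-0.07,-0.13,-0.02], [-0.28,-0.54,-0.07], [0.10,0.20,0.02]] + [[0.07,-0.04,0.02], [0.01,-0.00,0.00], [0.07,-0.04,0.02]]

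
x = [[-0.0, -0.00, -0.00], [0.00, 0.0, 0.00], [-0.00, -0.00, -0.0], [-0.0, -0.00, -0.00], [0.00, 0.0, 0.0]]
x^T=[[-0.00, 0.0, -0.00, -0.0, 0.00], [-0.0, 0.0, -0.0, -0.00, 0.00], [-0.0, 0.00, -0.0, -0.00, 0.00]]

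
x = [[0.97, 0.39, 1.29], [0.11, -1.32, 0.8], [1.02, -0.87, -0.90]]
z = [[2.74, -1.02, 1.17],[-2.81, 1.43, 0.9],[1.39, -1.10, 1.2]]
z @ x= [[3.74, 1.4, 1.67], [-1.65, -3.77, -3.29], [2.45, 0.95, -0.17]]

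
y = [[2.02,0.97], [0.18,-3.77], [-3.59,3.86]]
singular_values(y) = [6.14, 3.06]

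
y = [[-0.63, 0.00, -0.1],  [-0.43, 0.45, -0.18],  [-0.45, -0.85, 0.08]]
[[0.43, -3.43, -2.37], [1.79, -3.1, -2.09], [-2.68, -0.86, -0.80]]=y @[[-1.10, 5.84, 3.75], [3.99, -2.32, -1.04], [2.68, -2.54, 0.03]]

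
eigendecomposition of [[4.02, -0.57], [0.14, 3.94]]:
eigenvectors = [[0.90+0.00j, (0.9-0j)], [0.06-0.44j, (0.06+0.44j)]]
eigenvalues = [(3.98+0.28j), (3.98-0.28j)]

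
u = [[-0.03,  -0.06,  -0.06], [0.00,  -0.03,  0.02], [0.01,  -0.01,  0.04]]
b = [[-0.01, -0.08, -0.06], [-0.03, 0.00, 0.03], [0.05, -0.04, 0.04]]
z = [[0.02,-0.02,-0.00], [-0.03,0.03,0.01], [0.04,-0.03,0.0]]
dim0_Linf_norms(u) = [0.03, 0.06, 0.06]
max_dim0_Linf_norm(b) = 0.08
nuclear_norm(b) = 0.22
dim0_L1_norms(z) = [0.09, 0.08, 0.01]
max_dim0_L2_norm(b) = 0.09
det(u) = -0.00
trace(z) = 0.05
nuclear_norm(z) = 0.08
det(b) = -0.00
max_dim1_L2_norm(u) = 0.09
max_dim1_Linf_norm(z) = 0.04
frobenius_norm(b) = 0.13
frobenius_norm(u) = 0.11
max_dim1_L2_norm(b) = 0.1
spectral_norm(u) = 0.09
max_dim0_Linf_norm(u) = 0.06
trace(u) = -0.02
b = u + z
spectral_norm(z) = 0.07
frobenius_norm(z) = 0.07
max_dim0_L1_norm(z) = 0.09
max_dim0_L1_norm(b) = 0.13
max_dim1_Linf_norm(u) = 0.06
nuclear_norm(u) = 0.14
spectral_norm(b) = 0.10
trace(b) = 0.03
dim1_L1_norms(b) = [0.15, 0.06, 0.13]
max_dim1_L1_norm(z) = 0.07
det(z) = -0.00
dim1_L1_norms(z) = [0.04, 0.07, 0.07]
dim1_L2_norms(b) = [0.1, 0.04, 0.08]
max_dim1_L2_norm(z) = 0.05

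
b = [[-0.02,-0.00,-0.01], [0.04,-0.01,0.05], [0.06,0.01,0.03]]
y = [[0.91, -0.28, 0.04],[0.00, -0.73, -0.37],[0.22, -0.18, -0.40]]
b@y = [[-0.02, 0.01, 0.00], [0.05, -0.01, -0.01], [0.06, -0.03, -0.01]]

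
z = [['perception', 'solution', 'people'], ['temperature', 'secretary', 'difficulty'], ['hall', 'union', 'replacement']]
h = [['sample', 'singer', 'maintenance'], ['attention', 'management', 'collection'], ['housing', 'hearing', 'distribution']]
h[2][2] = 'distribution'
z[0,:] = ['perception', 'solution', 'people']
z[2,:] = ['hall', 'union', 'replacement']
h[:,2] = ['maintenance', 'collection', 'distribution']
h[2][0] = 'housing'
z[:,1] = ['solution', 'secretary', 'union']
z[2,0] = 'hall'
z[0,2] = 'people'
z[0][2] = 'people'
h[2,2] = 'distribution'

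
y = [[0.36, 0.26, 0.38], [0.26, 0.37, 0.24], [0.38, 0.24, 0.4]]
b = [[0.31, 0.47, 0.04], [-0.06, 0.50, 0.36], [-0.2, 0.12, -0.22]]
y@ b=[[0.02, 0.34, 0.02], [0.01, 0.34, 0.09], [0.02, 0.35, 0.01]]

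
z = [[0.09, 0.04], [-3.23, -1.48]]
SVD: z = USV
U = [[-0.03, 1.00], [1.00, 0.03]]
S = [3.55, 0.0]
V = [[-0.91, -0.42], [0.42, -0.91]]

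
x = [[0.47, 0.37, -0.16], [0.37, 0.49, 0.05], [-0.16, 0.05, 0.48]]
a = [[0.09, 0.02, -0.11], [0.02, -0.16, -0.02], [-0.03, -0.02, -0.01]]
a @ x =[[0.07, 0.04, -0.07], [-0.05, -0.07, -0.02], [-0.02, -0.02, -0.00]]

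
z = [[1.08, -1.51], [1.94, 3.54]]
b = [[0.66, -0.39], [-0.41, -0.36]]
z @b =[[1.33, 0.12], [-0.17, -2.03]]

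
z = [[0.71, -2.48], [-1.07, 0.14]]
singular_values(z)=[2.62, 0.97]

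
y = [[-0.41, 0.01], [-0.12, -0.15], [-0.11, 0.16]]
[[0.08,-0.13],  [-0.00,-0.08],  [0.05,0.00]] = y@ [[-0.20, 0.32], [0.18, 0.25]]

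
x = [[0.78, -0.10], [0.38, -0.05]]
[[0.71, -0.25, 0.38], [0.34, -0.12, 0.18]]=x @ [[0.9, -0.43, 0.53], [-0.06, -0.84, 0.35]]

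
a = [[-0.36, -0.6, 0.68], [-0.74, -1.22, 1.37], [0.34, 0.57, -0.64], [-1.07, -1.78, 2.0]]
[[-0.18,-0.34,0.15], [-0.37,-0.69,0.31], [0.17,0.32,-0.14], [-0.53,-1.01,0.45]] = a @ [[0.25, -0.07, -0.23], [0.17, 0.16, -0.15], [0.02, -0.40, -0.03]]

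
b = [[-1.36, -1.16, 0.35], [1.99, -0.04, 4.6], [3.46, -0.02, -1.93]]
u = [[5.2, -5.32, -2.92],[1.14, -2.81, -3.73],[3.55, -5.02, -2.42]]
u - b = [[6.56, -4.16, -3.27], [-0.85, -2.77, -8.33], [0.09, -5.0, -0.49]]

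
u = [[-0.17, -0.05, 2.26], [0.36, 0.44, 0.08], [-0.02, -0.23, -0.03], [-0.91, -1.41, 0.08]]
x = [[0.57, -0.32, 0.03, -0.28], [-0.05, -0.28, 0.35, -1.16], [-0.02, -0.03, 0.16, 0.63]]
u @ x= [[-0.14, 0.00, 0.34, 1.53], [0.18, -0.24, 0.18, -0.56], [0.00, 0.07, -0.09, 0.25], [-0.45, 0.68, -0.51, 1.94]]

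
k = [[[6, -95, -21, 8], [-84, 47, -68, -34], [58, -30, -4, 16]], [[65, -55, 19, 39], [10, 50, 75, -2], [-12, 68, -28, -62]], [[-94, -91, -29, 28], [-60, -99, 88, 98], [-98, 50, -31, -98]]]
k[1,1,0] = 10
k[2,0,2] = -29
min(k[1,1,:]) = -2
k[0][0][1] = -95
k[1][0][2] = 19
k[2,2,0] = -98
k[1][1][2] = 75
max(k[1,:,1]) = 68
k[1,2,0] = -12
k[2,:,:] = [[-94, -91, -29, 28], [-60, -99, 88, 98], [-98, 50, -31, -98]]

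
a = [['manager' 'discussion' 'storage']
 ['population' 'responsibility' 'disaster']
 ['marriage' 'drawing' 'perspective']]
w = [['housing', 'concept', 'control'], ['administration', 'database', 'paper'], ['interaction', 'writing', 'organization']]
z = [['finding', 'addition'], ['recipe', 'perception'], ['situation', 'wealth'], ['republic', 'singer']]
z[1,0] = 'recipe'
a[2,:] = ['marriage', 'drawing', 'perspective']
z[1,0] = 'recipe'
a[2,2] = 'perspective'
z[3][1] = 'singer'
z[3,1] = 'singer'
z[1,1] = 'perception'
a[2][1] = 'drawing'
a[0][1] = 'discussion'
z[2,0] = 'situation'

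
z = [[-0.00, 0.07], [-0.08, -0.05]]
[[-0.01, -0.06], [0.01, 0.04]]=z @ [[0.01, 0.04], [-0.13, -0.82]]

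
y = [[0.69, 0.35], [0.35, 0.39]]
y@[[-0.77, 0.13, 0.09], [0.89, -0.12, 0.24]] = [[-0.22, 0.05, 0.15], [0.08, -0.0, 0.13]]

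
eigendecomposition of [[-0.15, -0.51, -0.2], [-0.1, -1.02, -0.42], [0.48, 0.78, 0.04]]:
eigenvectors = [[(0.48+0j), (-0.27+0.13j), (-0.27-0.13j)],  [-0.39+0.00j, -0.43+0.29j, (-0.43-0.29j)],  [(0.79+0j), (0.8+0j), (0.8-0j)]]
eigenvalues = [(-0.06+0j), (-0.54+0.36j), (-0.54-0.36j)]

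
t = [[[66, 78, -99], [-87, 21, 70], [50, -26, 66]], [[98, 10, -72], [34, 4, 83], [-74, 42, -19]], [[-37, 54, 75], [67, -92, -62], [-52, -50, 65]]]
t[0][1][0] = -87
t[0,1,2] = 70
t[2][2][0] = -52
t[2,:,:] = [[-37, 54, 75], [67, -92, -62], [-52, -50, 65]]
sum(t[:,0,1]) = 142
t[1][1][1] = 4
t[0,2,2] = 66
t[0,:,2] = [-99, 70, 66]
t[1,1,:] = [34, 4, 83]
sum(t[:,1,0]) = 14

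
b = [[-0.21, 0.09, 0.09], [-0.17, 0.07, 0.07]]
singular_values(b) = [0.31, 0.0]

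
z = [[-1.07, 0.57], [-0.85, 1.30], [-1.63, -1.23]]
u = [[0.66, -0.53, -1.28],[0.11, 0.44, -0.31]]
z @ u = [[-0.64, 0.82, 1.19], [-0.42, 1.02, 0.68], [-1.21, 0.32, 2.47]]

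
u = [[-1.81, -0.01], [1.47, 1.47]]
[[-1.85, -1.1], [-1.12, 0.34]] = u@[[1.03,0.61], [-1.79,-0.38]]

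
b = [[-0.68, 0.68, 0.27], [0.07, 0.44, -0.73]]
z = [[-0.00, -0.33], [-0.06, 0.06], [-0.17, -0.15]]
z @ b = [[-0.02, -0.15, 0.24],  [0.05, -0.01, -0.06],  [0.11, -0.18, 0.06]]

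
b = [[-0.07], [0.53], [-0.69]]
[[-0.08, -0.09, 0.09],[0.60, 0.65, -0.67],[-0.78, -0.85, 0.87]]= b@[[1.13, 1.23, -1.26]]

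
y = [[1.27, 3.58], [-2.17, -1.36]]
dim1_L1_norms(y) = [4.85, 3.53]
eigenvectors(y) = [[(0.79+0j), 0.79-0.00j], [-0.29+0.54j, -0.29-0.54j]]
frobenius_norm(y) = 4.58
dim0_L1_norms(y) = [3.44, 4.94]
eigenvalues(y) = [(-0.04+2.46j), (-0.04-2.46j)]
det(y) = 6.04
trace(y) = -0.09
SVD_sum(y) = [[1.89,3.22], [-1.15,-1.96]] + [[-0.62, 0.36], [-1.02, 0.6]]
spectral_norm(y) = 4.37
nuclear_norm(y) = 5.75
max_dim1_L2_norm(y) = 3.8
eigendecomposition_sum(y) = [[(0.63+1.24j), 1.79+0.03j], [(-1.08-0.02j), (-0.68+1.22j)]] + [[0.63-1.24j, (1.79-0.03j)],[(-1.08+0.02j), (-0.68-1.22j)]]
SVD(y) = [[-0.85, 0.52], [0.52, 0.85]] @ diag([4.367414483483543, 1.3832898212081877]) @ [[-0.51, -0.86], [-0.86, 0.51]]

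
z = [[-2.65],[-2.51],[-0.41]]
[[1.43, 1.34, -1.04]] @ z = [[-6.73]]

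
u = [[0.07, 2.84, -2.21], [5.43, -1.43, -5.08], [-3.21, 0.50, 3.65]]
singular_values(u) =[9.08, 3.43, 0.19]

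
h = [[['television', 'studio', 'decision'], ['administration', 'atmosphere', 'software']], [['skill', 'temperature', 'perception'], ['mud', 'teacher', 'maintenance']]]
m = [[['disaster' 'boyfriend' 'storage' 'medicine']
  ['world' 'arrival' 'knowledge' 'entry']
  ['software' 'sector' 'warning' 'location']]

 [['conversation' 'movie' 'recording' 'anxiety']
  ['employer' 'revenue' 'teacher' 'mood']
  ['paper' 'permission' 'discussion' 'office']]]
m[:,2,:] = [['software', 'sector', 'warning', 'location'], ['paper', 'permission', 'discussion', 'office']]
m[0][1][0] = 'world'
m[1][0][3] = 'anxiety'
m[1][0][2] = 'recording'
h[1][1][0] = 'mud'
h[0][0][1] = 'studio'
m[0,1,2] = 'knowledge'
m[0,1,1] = 'arrival'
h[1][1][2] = 'maintenance'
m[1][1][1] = 'revenue'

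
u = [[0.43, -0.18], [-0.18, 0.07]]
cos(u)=[[0.89, 0.04], [0.04, 0.98]]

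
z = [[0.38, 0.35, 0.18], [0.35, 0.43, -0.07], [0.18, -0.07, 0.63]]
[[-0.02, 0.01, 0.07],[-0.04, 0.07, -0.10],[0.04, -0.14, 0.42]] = z @ [[0.35, -0.40, -0.08], [-0.4, 0.48, -0.06], [-0.08, -0.06, 0.68]]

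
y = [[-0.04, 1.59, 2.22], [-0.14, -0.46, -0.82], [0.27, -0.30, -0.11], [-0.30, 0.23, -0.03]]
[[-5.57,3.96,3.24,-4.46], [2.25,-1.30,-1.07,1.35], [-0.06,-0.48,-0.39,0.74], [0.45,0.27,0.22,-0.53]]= y @ [[-2.48,  1.87,  -0.20,  0.93],[-1.47,  3.54,  0.79,  -1.22],[-1.50,  -0.72,  0.89,  -1.12]]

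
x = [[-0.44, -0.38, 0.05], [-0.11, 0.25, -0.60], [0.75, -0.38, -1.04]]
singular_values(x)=[1.4, 0.55, 0.54]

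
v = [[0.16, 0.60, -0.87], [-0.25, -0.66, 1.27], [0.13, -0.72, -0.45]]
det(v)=-0.006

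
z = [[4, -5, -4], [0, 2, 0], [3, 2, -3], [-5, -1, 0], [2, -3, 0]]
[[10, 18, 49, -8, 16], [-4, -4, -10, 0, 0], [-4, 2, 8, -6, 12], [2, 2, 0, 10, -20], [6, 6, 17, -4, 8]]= z @ [[0, 0, 1, -2, 4], [-2, -2, -5, 0, 0], [0, -2, -5, 0, 0]]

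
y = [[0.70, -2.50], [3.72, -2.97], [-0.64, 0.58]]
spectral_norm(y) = 5.31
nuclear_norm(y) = 6.69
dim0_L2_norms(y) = [3.84, 3.93]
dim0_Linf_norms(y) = [3.72, 2.97]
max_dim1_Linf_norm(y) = 3.72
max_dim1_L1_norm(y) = 6.69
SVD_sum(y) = [[1.59,  -1.63], [3.3,  -3.38], [-0.60,  0.62]] + [[-0.89, -0.87], [0.42, 0.41], [-0.04, -0.04]]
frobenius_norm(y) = 5.49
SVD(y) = [[-0.43, 0.9], [-0.89, -0.43], [0.16, 0.04]] @ diag([5.314743754411409, 1.3779690943359082]) @ [[-0.7, 0.72], [-0.72, -0.7]]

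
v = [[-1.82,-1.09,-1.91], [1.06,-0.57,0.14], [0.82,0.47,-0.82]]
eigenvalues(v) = [(-1.06+1.49j), (-1.06-1.49j), (-1.09+0j)]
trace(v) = -3.21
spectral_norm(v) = 2.92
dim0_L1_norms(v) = [3.7, 2.13, 2.87]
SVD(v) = [[-0.97, -0.18, -0.15], [0.22, -0.48, -0.85], [0.08, -0.86, 0.51]] @ diag([2.9227471677741295, 1.3227672481790587, 0.9435230788979726]) @ [[0.71, 0.33, 0.62], [-0.67, 0.05, 0.74], [-0.21, 0.94, -0.26]]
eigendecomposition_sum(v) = [[(-0.89+0.45j), -0.69-0.19j, (-0.75-0.96j)],[(0.49+0.43j), (0.05+0.47j), (-0.4+0.68j)],[(0.43+0.27j), 0.10+0.35j, (-0.22+0.57j)]] + [[-0.89-0.45j, (-0.69+0.19j), -0.75+0.96j], [(0.49-0.43j), (0.05-0.47j), -0.40-0.68j], [(0.43-0.27j), (0.1-0.35j), (-0.22-0.57j)]] + [[-0.04+0.00j, 0.30+0.00j, -0.42-0.00j], [0.09-0.00j, -0.67-0.00j, (0.95+0j)], [(-0.03+0j), 0.27+0.00j, -0.38-0.00j]]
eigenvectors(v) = [[-0.77+0.00j, (-0.77-0j), (0.38+0j)],  [(0.19+0.47j), (0.19-0.47j), (-0.86+0j)],  [(0.2+0.33j), 0.20-0.33j, 0.35+0.00j]]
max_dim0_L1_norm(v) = 3.7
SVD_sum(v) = [[-2.01, -0.94, -1.77], [0.46, 0.21, 0.40], [0.16, 0.07, 0.14]] + [[0.16, -0.01, -0.17], [0.43, -0.03, -0.47], [0.76, -0.06, -0.83]] + [[0.03, -0.14, 0.04], [0.17, -0.75, 0.21], [-0.1, 0.45, -0.13]]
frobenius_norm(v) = 3.34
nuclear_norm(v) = 5.19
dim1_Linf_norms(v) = [1.91, 1.06, 0.82]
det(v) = -3.65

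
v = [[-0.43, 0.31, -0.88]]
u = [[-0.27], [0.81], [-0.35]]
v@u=[[0.68]]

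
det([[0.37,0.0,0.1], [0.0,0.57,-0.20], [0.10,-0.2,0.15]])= 0.011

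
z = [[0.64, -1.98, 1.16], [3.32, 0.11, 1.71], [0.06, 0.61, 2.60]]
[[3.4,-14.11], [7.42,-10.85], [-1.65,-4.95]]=z @ [[2.49, -1.89], [-1.16, 4.77], [-0.42, -2.98]]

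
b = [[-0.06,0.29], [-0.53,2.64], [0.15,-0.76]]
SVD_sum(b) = [[-0.06, 0.29],[-0.53, 2.64],[0.15, -0.76]] + [[-0.00, -0.0], [-0.0, -0.00], [-0.00, -0.0]]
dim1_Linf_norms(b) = [0.29, 2.64, 0.76]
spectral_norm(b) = 2.82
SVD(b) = [[-0.11,  0.59], [-0.96,  0.16], [0.27,  0.79]] @ diag([2.8174972647401932, 0.0030270747485089127]) @ [[0.2, -0.98],  [-0.98, -0.20]]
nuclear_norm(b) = 2.82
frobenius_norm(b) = 2.82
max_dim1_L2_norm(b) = 2.69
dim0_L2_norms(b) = [0.55, 2.76]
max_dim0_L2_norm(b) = 2.76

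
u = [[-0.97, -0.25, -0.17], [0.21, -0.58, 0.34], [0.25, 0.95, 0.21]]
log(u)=[[-0.6, -2.44, 0.76], [3.17, 0.70, 0.1], [-2.76, -0.54, -1.12]]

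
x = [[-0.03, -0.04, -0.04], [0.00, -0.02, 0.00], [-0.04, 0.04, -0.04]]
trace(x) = -0.09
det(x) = 0.00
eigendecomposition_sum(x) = [[0.0, -0.01, -0.00], [0.0, 0.00, 0.0], [-0.0, 0.01, 0.00]] + [[-0.03, 0.00, -0.04], [-0.00, -0.00, -0.00], [-0.04, 0.00, -0.04]] + [[-0.0, -0.03, -0.0], [-0.00, -0.02, -0.0], [-0.0, 0.03, -0.0]]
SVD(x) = [[0.59,  -0.77,  0.25],[-0.03,  -0.33,  -0.94],[0.81,  0.55,  -0.22]] @ diag([0.07553362289713288, 0.05992952931510375, 0.0017672940060571266]) @ [[-0.66, 0.13, -0.74], [0.02, 0.99, 0.15], [0.75, 0.08, -0.66]]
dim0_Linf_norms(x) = [0.04, 0.04, 0.04]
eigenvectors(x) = [[0.75, 0.66, 0.7],  [0.00, 0.0, 0.41],  [-0.66, 0.75, -0.58]]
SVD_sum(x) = [[-0.03, 0.01, -0.03], [0.0, -0.0, 0.0], [-0.04, 0.01, -0.05]] + [[-0.00, -0.05, -0.01],[-0.0, -0.02, -0.00],[0.0, 0.03, 0.00]] + [[0.00,0.00,-0.00], [-0.00,-0.0,0.00], [-0.00,-0.0,0.0]]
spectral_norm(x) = 0.08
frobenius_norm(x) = 0.10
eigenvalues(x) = [0.01, -0.08, -0.02]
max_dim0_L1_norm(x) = 0.1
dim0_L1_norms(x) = [0.07, 0.1, 0.08]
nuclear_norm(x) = 0.14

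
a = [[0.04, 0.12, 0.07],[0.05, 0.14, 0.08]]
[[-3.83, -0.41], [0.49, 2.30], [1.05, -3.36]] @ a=[[-0.17, -0.52, -0.3],[0.13, 0.38, 0.22],[-0.13, -0.34, -0.2]]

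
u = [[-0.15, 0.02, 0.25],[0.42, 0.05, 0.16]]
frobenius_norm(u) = 0.54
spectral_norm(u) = 0.46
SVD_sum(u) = [[-0.08,-0.01,-0.02], [0.43,0.04,0.11]] + [[-0.07, 0.03, 0.27], [-0.01, 0.01, 0.05]]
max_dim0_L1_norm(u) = 0.57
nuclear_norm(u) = 0.74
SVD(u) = [[-0.18, 0.98], [0.98, 0.18]] @ diag([0.4565455901721303, 0.28542271124488544]) @ [[0.96, 0.1, 0.25], [-0.26, 0.1, 0.96]]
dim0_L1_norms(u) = [0.57, 0.07, 0.41]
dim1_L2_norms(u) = [0.29, 0.45]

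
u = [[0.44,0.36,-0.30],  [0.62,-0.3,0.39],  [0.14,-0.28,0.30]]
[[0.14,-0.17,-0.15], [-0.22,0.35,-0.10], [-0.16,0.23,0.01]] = u@ [[-0.07,0.18,-0.29], [0.28,-0.49,0.31], [-0.24,0.24,0.45]]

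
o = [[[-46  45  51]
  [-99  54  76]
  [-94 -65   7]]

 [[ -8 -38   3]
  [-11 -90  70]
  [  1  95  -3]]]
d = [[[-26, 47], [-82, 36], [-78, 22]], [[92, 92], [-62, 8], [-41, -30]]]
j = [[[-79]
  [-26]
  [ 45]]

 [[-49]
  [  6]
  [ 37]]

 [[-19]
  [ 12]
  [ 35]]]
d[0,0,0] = -26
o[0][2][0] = -94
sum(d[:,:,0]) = -197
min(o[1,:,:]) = -90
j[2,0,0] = -19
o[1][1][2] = 70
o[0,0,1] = 45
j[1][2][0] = 37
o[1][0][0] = -8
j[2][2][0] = 35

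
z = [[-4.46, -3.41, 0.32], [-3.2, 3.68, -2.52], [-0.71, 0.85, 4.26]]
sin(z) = [[0.23, 1.02, -0.02],[0.97, -2.22, 0.56],[0.19, -0.17, -2.44]]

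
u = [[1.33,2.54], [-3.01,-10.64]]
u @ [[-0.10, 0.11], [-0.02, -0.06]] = [[-0.18, -0.01], [0.51, 0.31]]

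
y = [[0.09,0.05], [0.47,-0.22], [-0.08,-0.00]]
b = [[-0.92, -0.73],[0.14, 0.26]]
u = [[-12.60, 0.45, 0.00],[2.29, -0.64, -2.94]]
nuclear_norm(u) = 15.77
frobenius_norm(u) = 13.16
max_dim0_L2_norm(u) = 12.81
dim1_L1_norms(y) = [0.14, 0.69, 0.08]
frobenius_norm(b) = 1.21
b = u @ y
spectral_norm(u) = 12.83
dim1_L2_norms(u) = [12.61, 3.78]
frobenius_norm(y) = 0.54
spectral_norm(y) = 0.53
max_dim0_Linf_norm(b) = 0.92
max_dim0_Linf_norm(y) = 0.47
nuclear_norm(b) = 1.32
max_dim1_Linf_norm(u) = 12.6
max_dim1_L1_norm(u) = 13.05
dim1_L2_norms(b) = [1.17, 0.3]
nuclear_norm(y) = 0.62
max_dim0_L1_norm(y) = 0.64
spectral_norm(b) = 1.21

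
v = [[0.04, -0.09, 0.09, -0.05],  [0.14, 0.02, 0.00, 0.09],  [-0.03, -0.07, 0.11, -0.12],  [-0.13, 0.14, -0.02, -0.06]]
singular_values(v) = [0.25, 0.23, 0.07, 0.0]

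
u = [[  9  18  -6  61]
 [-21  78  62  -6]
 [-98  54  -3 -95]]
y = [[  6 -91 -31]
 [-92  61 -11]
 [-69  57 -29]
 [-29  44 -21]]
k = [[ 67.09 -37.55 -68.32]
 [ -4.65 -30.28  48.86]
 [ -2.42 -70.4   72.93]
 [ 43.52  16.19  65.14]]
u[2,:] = [-98, 54, -3, -95]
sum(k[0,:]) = -38.77999999999999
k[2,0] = -2.42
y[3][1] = 44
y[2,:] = [-69, 57, -29]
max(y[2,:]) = 57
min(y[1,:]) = -92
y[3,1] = 44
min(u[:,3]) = -95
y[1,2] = -11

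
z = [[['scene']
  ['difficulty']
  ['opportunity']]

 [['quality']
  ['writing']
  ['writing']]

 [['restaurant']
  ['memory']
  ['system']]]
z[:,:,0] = [['scene', 'difficulty', 'opportunity'], ['quality', 'writing', 'writing'], ['restaurant', 'memory', 'system']]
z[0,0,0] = 'scene'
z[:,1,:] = [['difficulty'], ['writing'], ['memory']]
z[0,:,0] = ['scene', 'difficulty', 'opportunity']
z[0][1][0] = 'difficulty'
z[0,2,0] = 'opportunity'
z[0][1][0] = 'difficulty'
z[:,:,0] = [['scene', 'difficulty', 'opportunity'], ['quality', 'writing', 'writing'], ['restaurant', 'memory', 'system']]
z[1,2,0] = 'writing'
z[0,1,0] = 'difficulty'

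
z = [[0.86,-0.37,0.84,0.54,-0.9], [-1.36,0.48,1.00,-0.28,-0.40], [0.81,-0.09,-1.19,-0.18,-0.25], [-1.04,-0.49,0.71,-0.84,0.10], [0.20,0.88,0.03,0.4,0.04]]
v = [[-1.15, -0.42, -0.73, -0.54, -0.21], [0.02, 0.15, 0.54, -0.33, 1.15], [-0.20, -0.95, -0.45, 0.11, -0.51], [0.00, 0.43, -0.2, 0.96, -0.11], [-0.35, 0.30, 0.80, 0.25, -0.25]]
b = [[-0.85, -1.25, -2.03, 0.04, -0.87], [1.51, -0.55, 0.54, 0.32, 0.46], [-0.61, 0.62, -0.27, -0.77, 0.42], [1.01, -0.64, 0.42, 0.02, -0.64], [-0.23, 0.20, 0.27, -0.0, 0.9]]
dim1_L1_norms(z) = [3.51, 3.52, 2.52, 3.18, 1.55]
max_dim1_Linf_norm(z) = 1.36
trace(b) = -0.75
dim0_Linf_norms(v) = [1.15, 0.95, 0.8, 0.96, 1.15]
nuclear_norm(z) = 6.45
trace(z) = -0.65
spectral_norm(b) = 2.91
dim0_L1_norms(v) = [1.72, 2.25, 2.72, 2.19, 2.23]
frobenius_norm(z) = 3.42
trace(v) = -0.74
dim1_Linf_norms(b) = [2.03, 1.51, 0.77, 1.01, 0.9]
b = z @ v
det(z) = 0.85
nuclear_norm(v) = 5.68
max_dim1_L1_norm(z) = 3.52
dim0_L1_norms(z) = [4.27, 2.31, 3.77, 2.24, 1.69]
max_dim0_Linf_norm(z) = 1.36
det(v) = 1.18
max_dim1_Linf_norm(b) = 2.03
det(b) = 0.98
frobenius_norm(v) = 2.77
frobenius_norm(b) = 3.87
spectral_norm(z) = 2.59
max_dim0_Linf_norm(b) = 2.03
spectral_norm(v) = 1.93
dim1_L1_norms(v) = [3.05, 2.19, 2.22, 1.7, 1.95]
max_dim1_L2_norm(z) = 1.82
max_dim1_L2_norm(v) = 1.54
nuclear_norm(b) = 7.01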